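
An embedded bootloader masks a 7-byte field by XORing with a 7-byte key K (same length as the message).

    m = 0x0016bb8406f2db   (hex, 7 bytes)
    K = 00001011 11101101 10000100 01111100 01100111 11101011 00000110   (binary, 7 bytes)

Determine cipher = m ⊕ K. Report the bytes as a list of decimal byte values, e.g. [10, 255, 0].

byte 0: 00 ^ 0b = 0b
byte 1: 16 ^ ed = fb
byte 2: bb ^ 84 = 3f
byte 3: 84 ^ 7c = f8
byte 4: 06 ^ 67 = 61
byte 5: f2 ^ eb = 19
byte 6: db ^ 06 = dd

[11, 251, 63, 248, 97, 25, 221]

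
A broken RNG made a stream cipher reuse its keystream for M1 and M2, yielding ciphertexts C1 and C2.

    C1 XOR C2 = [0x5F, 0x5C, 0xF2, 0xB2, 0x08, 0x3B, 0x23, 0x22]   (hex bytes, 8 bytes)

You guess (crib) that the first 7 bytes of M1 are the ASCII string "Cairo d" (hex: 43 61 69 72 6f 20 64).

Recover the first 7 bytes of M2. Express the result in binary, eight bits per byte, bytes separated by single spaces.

00011100 00111101 10011011 11000000 01100111 00011011 01000111

Since C1 ⊕ C2 = M1 ⊕ M2, XORing with the guessed M1 bytes yields the corresponding M2 bytes: M2 = (C1 ⊕ C2) ⊕ M1.
 95 XOR  67 =  28
 92 XOR  97 =  61
242 XOR 105 = 155
178 XOR 114 = 192
  8 XOR 111 = 103
 59 XOR  32 =  27
 35 XOR 100 =  71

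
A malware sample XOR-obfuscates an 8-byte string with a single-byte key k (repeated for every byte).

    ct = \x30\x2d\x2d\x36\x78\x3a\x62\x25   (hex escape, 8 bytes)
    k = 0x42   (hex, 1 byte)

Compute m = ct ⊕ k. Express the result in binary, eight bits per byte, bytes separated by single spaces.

01110010 01101111 01101111 01110100 00111010 01111000 00100000 01100111

The 1-byte key repeats, so the effective keystream is 42 42 42 42 42 42 42 42.
byte 0: 30 xor 42 = 72
byte 1: 2d xor 42 = 6f
byte 2: 2d xor 42 = 6f
byte 3: 36 xor 42 = 74
byte 4: 78 xor 42 = 3a
byte 5: 3a xor 42 = 78
byte 6: 62 xor 42 = 20
byte 7: 25 xor 42 = 67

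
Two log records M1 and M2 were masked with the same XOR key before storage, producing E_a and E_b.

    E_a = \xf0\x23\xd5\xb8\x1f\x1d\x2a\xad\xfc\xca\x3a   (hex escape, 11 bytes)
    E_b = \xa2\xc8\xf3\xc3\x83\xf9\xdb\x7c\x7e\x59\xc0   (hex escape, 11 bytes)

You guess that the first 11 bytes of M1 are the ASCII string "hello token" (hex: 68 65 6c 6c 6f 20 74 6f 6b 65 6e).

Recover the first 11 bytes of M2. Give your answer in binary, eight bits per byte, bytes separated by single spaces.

First, E_a ⊕ E_b = (M1 ⊕ K) ⊕ (M2 ⊕ K) = M1 ⊕ M2, so the key drops out. Then M2 = (M1 ⊕ M2) ⊕ M1 over the first 11 bytes.
byte 0: (f0 ^ a2) ^ 68 = 52 ^ 68 = 3a
byte 1: (23 ^ c8) ^ 65 = eb ^ 65 = 8e
byte 2: (d5 ^ f3) ^ 6c = 26 ^ 6c = 4a
byte 3: (b8 ^ c3) ^ 6c = 7b ^ 6c = 17
byte 4: (1f ^ 83) ^ 6f = 9c ^ 6f = f3
byte 5: (1d ^ f9) ^ 20 = e4 ^ 20 = c4
byte 6: (2a ^ db) ^ 74 = f1 ^ 74 = 85
byte 7: (ad ^ 7c) ^ 6f = d1 ^ 6f = be
byte 8: (fc ^ 7e) ^ 6b = 82 ^ 6b = e9
byte 9: (ca ^ 59) ^ 65 = 93 ^ 65 = f6
byte 10: (3a ^ c0) ^ 6e = fa ^ 6e = 94

00111010 10001110 01001010 00010111 11110011 11000100 10000101 10111110 11101001 11110110 10010100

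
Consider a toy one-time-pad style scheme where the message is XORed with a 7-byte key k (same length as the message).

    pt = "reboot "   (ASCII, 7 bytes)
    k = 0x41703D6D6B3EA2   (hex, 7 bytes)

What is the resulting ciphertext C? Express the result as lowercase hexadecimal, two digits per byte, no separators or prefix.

01110010 ⊕ 01000001 = 00110011
01100101 ⊕ 01110000 = 00010101
01100010 ⊕ 00111101 = 01011111
01101111 ⊕ 01101101 = 00000010
01101111 ⊕ 01101011 = 00000100
01110100 ⊕ 00111110 = 01001010
00100000 ⊕ 10100010 = 10000010

33155f02044a82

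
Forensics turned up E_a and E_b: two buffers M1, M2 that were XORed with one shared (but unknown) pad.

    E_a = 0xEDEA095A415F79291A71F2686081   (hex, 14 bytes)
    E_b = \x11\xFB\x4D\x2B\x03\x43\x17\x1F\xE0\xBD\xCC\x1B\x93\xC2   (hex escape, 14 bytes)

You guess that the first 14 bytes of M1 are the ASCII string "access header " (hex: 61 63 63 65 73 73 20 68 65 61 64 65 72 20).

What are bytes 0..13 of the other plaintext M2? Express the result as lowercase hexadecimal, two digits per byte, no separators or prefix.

9d722714316f4e5e9fad5a168163

First, E_a ⊕ E_b = (M1 ⊕ K) ⊕ (M2 ⊕ K) = M1 ⊕ M2, so the key drops out. Then M2 = (M1 ⊕ M2) ⊕ M1 over the first 14 bytes.
byte 0: (ed xor 11) xor 61 = fc xor 61 = 9d
byte 1: (ea xor fb) xor 63 = 11 xor 63 = 72
byte 2: (09 xor 4d) xor 63 = 44 xor 63 = 27
byte 3: (5a xor 2b) xor 65 = 71 xor 65 = 14
byte 4: (41 xor 03) xor 73 = 42 xor 73 = 31
byte 5: (5f xor 43) xor 73 = 1c xor 73 = 6f
byte 6: (79 xor 17) xor 20 = 6e xor 20 = 4e
byte 7: (29 xor 1f) xor 68 = 36 xor 68 = 5e
byte 8: (1a xor e0) xor 65 = fa xor 65 = 9f
byte 9: (71 xor bd) xor 61 = cc xor 61 = ad
byte 10: (f2 xor cc) xor 64 = 3e xor 64 = 5a
byte 11: (68 xor 1b) xor 65 = 73 xor 65 = 16
byte 12: (60 xor 93) xor 72 = f3 xor 72 = 81
byte 13: (81 xor c2) xor 20 = 43 xor 20 = 63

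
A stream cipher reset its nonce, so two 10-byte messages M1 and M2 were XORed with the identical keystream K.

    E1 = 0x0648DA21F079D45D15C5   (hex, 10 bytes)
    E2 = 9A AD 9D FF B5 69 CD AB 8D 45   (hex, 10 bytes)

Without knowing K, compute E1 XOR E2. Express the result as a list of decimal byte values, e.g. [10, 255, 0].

E1 ⊕ E2 = (M1 ⊕ K) ⊕ (M2 ⊕ K) = M1 ⊕ M2 — the shared key cancels under XOR.
  6 xor 154 = 156
 72 xor 173 = 229
218 xor 157 =  71
 33 xor 255 = 222
240 xor 181 =  69
121 xor 105 =  16
212 xor 205 =  25
 93 xor 171 = 246
 21 xor 141 = 152
197 xor  69 = 128

[156, 229, 71, 222, 69, 16, 25, 246, 152, 128]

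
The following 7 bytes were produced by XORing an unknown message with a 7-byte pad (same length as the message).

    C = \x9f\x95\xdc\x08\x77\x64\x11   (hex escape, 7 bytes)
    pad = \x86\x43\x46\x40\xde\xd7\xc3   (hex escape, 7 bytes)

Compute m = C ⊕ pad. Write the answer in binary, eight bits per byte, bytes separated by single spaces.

00011001 11010110 10011010 01001000 10101001 10110011 11010010

XOR is its own inverse, so applying the key byte-wise gives the result directly.
byte 0: 159 ^ 134 =  25
byte 1: 149 ^  67 = 214
byte 2: 220 ^  70 = 154
byte 3:   8 ^  64 =  72
byte 4: 119 ^ 222 = 169
byte 5: 100 ^ 215 = 179
byte 6:  17 ^ 195 = 210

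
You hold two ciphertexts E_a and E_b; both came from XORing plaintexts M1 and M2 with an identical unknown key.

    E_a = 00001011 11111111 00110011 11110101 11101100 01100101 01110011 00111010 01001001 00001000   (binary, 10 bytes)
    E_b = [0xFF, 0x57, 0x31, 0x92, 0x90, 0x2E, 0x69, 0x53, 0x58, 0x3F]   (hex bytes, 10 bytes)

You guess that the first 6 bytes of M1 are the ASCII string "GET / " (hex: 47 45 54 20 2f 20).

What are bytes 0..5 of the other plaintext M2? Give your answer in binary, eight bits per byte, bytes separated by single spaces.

10110011 11101101 01010110 01000111 01010011 01101011

First, E_a ⊕ E_b = (M1 ⊕ K) ⊕ (M2 ⊕ K) = M1 ⊕ M2, so the key drops out. Then M2 = (M1 ⊕ M2) ⊕ M1 over the first 6 bytes.
byte 0: (0b XOR ff) XOR 47 = f4 XOR 47 = b3
byte 1: (ff XOR 57) XOR 45 = a8 XOR 45 = ed
byte 2: (33 XOR 31) XOR 54 = 02 XOR 54 = 56
byte 3: (f5 XOR 92) XOR 20 = 67 XOR 20 = 47
byte 4: (ec XOR 90) XOR 2f = 7c XOR 2f = 53
byte 5: (65 XOR 2e) XOR 20 = 4b XOR 20 = 6b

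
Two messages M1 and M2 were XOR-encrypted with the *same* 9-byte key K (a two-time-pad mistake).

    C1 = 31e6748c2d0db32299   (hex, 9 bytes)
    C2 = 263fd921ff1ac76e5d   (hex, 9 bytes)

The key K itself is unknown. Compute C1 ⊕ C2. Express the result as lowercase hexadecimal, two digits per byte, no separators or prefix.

17d9adadd217744cc4

C1 ⊕ C2 = (M1 ⊕ K) ⊕ (M2 ⊕ K) = M1 ⊕ M2 — the shared key cancels under XOR.
 49 XOR  38 =  23
230 XOR  63 = 217
116 XOR 217 = 173
140 XOR  33 = 173
 45 XOR 255 = 210
 13 XOR  26 =  23
179 XOR 199 = 116
 34 XOR 110 =  76
153 XOR  93 = 196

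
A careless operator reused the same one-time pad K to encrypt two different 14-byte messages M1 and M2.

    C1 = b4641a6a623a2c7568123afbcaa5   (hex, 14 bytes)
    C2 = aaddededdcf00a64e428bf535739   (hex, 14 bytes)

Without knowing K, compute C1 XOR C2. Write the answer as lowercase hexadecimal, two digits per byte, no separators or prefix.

C1 ⊕ C2 = (M1 ⊕ K) ⊕ (M2 ⊕ K) = M1 ⊕ M2 — the shared key cancels under XOR.
b4 XOR aa = 1e
64 XOR dd = b9
1a XOR ed = f7
6a XOR ed = 87
62 XOR dc = be
3a XOR f0 = ca
2c XOR 0a = 26
75 XOR 64 = 11
68 XOR e4 = 8c
12 XOR 28 = 3a
3a XOR bf = 85
fb XOR 53 = a8
ca XOR 57 = 9d
a5 XOR 39 = 9c

1eb9f787beca26118c3a85a89d9c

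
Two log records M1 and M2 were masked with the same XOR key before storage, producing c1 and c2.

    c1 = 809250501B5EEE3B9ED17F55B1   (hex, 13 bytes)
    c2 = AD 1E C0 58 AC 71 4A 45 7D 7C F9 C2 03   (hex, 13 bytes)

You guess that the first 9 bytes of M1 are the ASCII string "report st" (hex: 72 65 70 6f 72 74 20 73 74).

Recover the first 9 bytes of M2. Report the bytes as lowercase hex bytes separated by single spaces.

5f e9 e0 67 c5 5b 84 0d 97

First, c1 ⊕ c2 = (M1 ⊕ K) ⊕ (M2 ⊕ K) = M1 ⊕ M2, so the key drops out. Then M2 = (M1 ⊕ M2) ⊕ M1 over the first 9 bytes.
byte 0: (80 xor ad) xor 72 = 2d xor 72 = 5f
byte 1: (92 xor 1e) xor 65 = 8c xor 65 = e9
byte 2: (50 xor c0) xor 70 = 90 xor 70 = e0
byte 3: (50 xor 58) xor 6f = 08 xor 6f = 67
byte 4: (1b xor ac) xor 72 = b7 xor 72 = c5
byte 5: (5e xor 71) xor 74 = 2f xor 74 = 5b
byte 6: (ee xor 4a) xor 20 = a4 xor 20 = 84
byte 7: (3b xor 45) xor 73 = 7e xor 73 = 0d
byte 8: (9e xor 7d) xor 74 = e3 xor 74 = 97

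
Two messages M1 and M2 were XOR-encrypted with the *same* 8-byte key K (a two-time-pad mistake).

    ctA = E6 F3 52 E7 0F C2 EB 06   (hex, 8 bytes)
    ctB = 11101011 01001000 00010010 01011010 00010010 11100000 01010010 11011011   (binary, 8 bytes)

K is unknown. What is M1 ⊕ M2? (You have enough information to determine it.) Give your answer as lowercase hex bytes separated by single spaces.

0d bb 40 bd 1d 22 b9 dd

ctA ⊕ ctB = (M1 ⊕ K) ⊕ (M2 ⊕ K) = M1 ⊕ M2 — the shared key cancels under XOR.
e6 ^ eb = 0d
f3 ^ 48 = bb
52 ^ 12 = 40
e7 ^ 5a = bd
0f ^ 12 = 1d
c2 ^ e0 = 22
eb ^ 52 = b9
06 ^ db = dd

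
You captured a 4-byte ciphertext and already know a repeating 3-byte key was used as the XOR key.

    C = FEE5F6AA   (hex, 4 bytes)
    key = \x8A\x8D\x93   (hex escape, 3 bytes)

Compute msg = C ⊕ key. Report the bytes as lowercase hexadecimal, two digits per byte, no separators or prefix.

74686520

The 3-byte key repeats, so the effective keystream is 8a 8d 93 8a.
byte 0: 254 ^ 138 = 116
byte 1: 229 ^ 141 = 104
byte 2: 246 ^ 147 = 101
byte 3: 170 ^ 138 =  32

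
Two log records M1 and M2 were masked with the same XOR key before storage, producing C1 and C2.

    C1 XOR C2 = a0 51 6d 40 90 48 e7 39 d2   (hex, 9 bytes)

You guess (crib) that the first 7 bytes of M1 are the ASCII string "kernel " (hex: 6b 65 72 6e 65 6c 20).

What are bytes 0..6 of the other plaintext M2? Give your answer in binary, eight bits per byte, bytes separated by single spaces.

Since C1 ⊕ C2 = M1 ⊕ M2, XORing with the guessed M1 bytes yields the corresponding M2 bytes: M2 = (C1 ⊕ C2) ⊕ M1.
byte 0: a0 ^ 6b = cb
byte 1: 51 ^ 65 = 34
byte 2: 6d ^ 72 = 1f
byte 3: 40 ^ 6e = 2e
byte 4: 90 ^ 65 = f5
byte 5: 48 ^ 6c = 24
byte 6: e7 ^ 20 = c7

11001011 00110100 00011111 00101110 11110101 00100100 11000111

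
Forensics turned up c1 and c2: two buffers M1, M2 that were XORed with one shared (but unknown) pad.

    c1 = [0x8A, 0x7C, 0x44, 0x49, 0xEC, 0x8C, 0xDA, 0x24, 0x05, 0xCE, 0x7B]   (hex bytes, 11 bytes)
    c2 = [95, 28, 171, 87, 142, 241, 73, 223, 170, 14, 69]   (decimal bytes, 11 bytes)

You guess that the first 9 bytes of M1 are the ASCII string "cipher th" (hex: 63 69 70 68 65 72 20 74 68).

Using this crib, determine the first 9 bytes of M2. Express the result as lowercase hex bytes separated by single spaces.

First, c1 ⊕ c2 = (M1 ⊕ K) ⊕ (M2 ⊕ K) = M1 ⊕ M2, so the key drops out. Then M2 = (M1 ⊕ M2) ⊕ M1 over the first 9 bytes.
byte 0: (8a xor 5f) xor 63 = d5 xor 63 = b6
byte 1: (7c xor 1c) xor 69 = 60 xor 69 = 09
byte 2: (44 xor ab) xor 70 = ef xor 70 = 9f
byte 3: (49 xor 57) xor 68 = 1e xor 68 = 76
byte 4: (ec xor 8e) xor 65 = 62 xor 65 = 07
byte 5: (8c xor f1) xor 72 = 7d xor 72 = 0f
byte 6: (da xor 49) xor 20 = 93 xor 20 = b3
byte 7: (24 xor df) xor 74 = fb xor 74 = 8f
byte 8: (05 xor aa) xor 68 = af xor 68 = c7

b6 09 9f 76 07 0f b3 8f c7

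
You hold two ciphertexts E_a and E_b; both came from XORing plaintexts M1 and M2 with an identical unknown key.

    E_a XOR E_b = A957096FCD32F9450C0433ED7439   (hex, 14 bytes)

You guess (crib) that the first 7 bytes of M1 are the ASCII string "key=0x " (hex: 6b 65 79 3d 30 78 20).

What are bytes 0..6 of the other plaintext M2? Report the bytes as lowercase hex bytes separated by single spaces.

c2 32 70 52 fd 4a d9

Since E_a ⊕ E_b = M1 ⊕ M2, XORing with the guessed M1 bytes yields the corresponding M2 bytes: M2 = (E_a ⊕ E_b) ⊕ M1.
a9 XOR 6b = c2
57 XOR 65 = 32
09 XOR 79 = 70
6f XOR 3d = 52
cd XOR 30 = fd
32 XOR 78 = 4a
f9 XOR 20 = d9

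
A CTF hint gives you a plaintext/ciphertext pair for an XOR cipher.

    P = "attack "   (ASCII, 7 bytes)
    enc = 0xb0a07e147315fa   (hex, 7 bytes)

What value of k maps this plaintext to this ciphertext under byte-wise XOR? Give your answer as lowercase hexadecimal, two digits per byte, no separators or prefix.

d1d40a75107eda

Since enc = P ⊕ k, XORing both sides with P gives k = P ⊕ enc.
61 ^ b0 = d1
74 ^ a0 = d4
74 ^ 7e = 0a
61 ^ 14 = 75
63 ^ 73 = 10
6b ^ 15 = 7e
20 ^ fa = da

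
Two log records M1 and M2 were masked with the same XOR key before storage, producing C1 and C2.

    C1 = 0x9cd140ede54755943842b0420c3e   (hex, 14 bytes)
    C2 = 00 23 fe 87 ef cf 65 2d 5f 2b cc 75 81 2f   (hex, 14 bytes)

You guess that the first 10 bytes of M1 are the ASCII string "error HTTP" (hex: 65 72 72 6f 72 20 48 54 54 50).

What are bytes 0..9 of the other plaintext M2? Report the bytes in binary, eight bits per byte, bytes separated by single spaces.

11111001 10000000 11001100 00000101 01111000 10101000 01111000 11101101 00110011 00111001

First, C1 ⊕ C2 = (M1 ⊕ K) ⊕ (M2 ⊕ K) = M1 ⊕ M2, so the key drops out. Then M2 = (M1 ⊕ M2) ⊕ M1 over the first 10 bytes.
byte 0: (9c ^ 00) ^ 65 = 9c ^ 65 = f9
byte 1: (d1 ^ 23) ^ 72 = f2 ^ 72 = 80
byte 2: (40 ^ fe) ^ 72 = be ^ 72 = cc
byte 3: (ed ^ 87) ^ 6f = 6a ^ 6f = 05
byte 4: (e5 ^ ef) ^ 72 = 0a ^ 72 = 78
byte 5: (47 ^ cf) ^ 20 = 88 ^ 20 = a8
byte 6: (55 ^ 65) ^ 48 = 30 ^ 48 = 78
byte 7: (94 ^ 2d) ^ 54 = b9 ^ 54 = ed
byte 8: (38 ^ 5f) ^ 54 = 67 ^ 54 = 33
byte 9: (42 ^ 2b) ^ 50 = 69 ^ 50 = 39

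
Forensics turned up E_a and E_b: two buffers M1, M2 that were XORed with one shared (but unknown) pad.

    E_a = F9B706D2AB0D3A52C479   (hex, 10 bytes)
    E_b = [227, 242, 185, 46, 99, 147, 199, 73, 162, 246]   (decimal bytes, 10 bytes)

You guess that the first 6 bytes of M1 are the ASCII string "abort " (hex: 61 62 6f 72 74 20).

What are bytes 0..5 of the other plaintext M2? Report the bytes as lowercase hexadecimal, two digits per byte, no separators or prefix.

7b27d08ebcbe

First, E_a ⊕ E_b = (M1 ⊕ K) ⊕ (M2 ⊕ K) = M1 ⊕ M2, so the key drops out. Then M2 = (M1 ⊕ M2) ⊕ M1 over the first 6 bytes.
byte 0: (f9 xor e3) xor 61 = 1a xor 61 = 7b
byte 1: (b7 xor f2) xor 62 = 45 xor 62 = 27
byte 2: (06 xor b9) xor 6f = bf xor 6f = d0
byte 3: (d2 xor 2e) xor 72 = fc xor 72 = 8e
byte 4: (ab xor 63) xor 74 = c8 xor 74 = bc
byte 5: (0d xor 93) xor 20 = 9e xor 20 = be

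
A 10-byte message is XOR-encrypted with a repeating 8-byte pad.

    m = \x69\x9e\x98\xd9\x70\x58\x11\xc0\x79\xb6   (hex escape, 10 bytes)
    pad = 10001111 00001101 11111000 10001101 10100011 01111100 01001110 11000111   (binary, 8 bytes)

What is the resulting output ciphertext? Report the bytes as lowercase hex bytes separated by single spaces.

e6 93 60 54 d3 24 5f 07 f6 bb

The 8-byte key repeats, so the effective keystream is 8f 0d f8 8d a3 7c 4e c7 8f 0d.
byte 0: 69 ⊕ 8f = e6
byte 1: 9e ⊕ 0d = 93
byte 2: 98 ⊕ f8 = 60
byte 3: d9 ⊕ 8d = 54
byte 4: 70 ⊕ a3 = d3
byte 5: 58 ⊕ 7c = 24
byte 6: 11 ⊕ 4e = 5f
byte 7: c0 ⊕ c7 = 07
byte 8: 79 ⊕ 8f = f6
byte 9: b6 ⊕ 0d = bb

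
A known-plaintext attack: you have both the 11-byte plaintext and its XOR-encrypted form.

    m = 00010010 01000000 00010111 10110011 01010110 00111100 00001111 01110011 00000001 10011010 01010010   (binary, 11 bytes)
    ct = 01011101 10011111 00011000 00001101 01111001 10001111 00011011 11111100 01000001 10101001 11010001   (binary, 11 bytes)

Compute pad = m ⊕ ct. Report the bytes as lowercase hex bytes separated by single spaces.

4f df 0f be 2f b3 14 8f 40 33 83

Since ct = m ⊕ pad, XORing both sides with m gives pad = m ⊕ ct.
byte 0: 00010010 ^ 01011101 = 01001111
byte 1: 01000000 ^ 10011111 = 11011111
byte 2: 00010111 ^ 00011000 = 00001111
byte 3: 10110011 ^ 00001101 = 10111110
byte 4: 01010110 ^ 01111001 = 00101111
byte 5: 00111100 ^ 10001111 = 10110011
byte 6: 00001111 ^ 00011011 = 00010100
byte 7: 01110011 ^ 11111100 = 10001111
byte 8: 00000001 ^ 01000001 = 01000000
byte 9: 10011010 ^ 10101001 = 00110011
byte 10: 01010010 ^ 11010001 = 10000011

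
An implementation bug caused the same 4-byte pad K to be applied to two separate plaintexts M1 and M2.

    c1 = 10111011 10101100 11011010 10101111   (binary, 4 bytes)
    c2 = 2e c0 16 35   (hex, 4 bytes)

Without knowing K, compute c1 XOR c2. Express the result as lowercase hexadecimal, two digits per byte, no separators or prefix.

c1 ⊕ c2 = (M1 ⊕ K) ⊕ (M2 ⊕ K) = M1 ⊕ M2 — the shared key cancels under XOR.
187 XOR  46 = 149
172 XOR 192 = 108
218 XOR  22 = 204
175 XOR  53 = 154

956ccc9a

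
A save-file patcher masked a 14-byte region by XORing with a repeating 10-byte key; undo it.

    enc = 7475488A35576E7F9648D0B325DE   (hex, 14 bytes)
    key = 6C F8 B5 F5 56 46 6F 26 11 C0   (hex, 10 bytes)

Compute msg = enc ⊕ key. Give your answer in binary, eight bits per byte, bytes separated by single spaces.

The 10-byte key repeats, so the effective keystream is 6c f8 b5 f5 56 46 6f 26 11 c0 6c f8 b5 f5.
byte 0: 116 xor 108 =  24
byte 1: 117 xor 248 = 141
byte 2:  72 xor 181 = 253
byte 3: 138 xor 245 = 127
byte 4:  53 xor  86 =  99
byte 5:  87 xor  70 =  17
byte 6: 110 xor 111 =   1
byte 7: 127 xor  38 =  89
byte 8: 150 xor  17 = 135
byte 9:  72 xor 192 = 136
byte 10: 208 xor 108 = 188
byte 11: 179 xor 248 =  75
byte 12:  37 xor 181 = 144
byte 13: 222 xor 245 =  43

00011000 10001101 11111101 01111111 01100011 00010001 00000001 01011001 10000111 10001000 10111100 01001011 10010000 00101011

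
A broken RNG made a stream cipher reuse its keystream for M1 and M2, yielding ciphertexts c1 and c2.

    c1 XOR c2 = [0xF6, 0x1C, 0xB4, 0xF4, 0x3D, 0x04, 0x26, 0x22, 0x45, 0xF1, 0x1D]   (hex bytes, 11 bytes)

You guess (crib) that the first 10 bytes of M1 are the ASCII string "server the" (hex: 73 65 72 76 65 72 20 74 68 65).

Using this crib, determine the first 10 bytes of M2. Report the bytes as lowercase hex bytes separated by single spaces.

Since c1 ⊕ c2 = M1 ⊕ M2, XORing with the guessed M1 bytes yields the corresponding M2 bytes: M2 = (c1 ⊕ c2) ⊕ M1.
f6 ^ 73 = 85
1c ^ 65 = 79
b4 ^ 72 = c6
f4 ^ 76 = 82
3d ^ 65 = 58
04 ^ 72 = 76
26 ^ 20 = 06
22 ^ 74 = 56
45 ^ 68 = 2d
f1 ^ 65 = 94

85 79 c6 82 58 76 06 56 2d 94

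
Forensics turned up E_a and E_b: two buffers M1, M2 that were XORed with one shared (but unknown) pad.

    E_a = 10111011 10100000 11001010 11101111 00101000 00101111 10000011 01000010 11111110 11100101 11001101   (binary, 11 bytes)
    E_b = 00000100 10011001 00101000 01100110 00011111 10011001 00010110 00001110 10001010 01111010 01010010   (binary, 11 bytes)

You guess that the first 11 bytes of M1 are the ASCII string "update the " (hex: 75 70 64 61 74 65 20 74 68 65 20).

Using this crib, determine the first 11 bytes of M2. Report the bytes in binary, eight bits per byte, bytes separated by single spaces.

First, E_a ⊕ E_b = (M1 ⊕ K) ⊕ (M2 ⊕ K) = M1 ⊕ M2, so the key drops out. Then M2 = (M1 ⊕ M2) ⊕ M1 over the first 11 bytes.
byte 0: (bb ^ 04) ^ 75 = bf ^ 75 = ca
byte 1: (a0 ^ 99) ^ 70 = 39 ^ 70 = 49
byte 2: (ca ^ 28) ^ 64 = e2 ^ 64 = 86
byte 3: (ef ^ 66) ^ 61 = 89 ^ 61 = e8
byte 4: (28 ^ 1f) ^ 74 = 37 ^ 74 = 43
byte 5: (2f ^ 99) ^ 65 = b6 ^ 65 = d3
byte 6: (83 ^ 16) ^ 20 = 95 ^ 20 = b5
byte 7: (42 ^ 0e) ^ 74 = 4c ^ 74 = 38
byte 8: (fe ^ 8a) ^ 68 = 74 ^ 68 = 1c
byte 9: (e5 ^ 7a) ^ 65 = 9f ^ 65 = fa
byte 10: (cd ^ 52) ^ 20 = 9f ^ 20 = bf

11001010 01001001 10000110 11101000 01000011 11010011 10110101 00111000 00011100 11111010 10111111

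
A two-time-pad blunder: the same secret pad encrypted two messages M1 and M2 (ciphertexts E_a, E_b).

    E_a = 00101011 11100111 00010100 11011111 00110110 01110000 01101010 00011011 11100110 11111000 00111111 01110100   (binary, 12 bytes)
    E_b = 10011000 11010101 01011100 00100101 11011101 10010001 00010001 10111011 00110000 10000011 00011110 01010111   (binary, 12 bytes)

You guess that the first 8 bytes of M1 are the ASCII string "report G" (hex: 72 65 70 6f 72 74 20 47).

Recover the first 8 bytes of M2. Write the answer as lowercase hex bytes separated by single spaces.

c1 57 38 95 99 95 5b e7

First, E_a ⊕ E_b = (M1 ⊕ K) ⊕ (M2 ⊕ K) = M1 ⊕ M2, so the key drops out. Then M2 = (M1 ⊕ M2) ⊕ M1 over the first 8 bytes.
byte 0: (2b xor 98) xor 72 = b3 xor 72 = c1
byte 1: (e7 xor d5) xor 65 = 32 xor 65 = 57
byte 2: (14 xor 5c) xor 70 = 48 xor 70 = 38
byte 3: (df xor 25) xor 6f = fa xor 6f = 95
byte 4: (36 xor dd) xor 72 = eb xor 72 = 99
byte 5: (70 xor 91) xor 74 = e1 xor 74 = 95
byte 6: (6a xor 11) xor 20 = 7b xor 20 = 5b
byte 7: (1b xor bb) xor 47 = a0 xor 47 = e7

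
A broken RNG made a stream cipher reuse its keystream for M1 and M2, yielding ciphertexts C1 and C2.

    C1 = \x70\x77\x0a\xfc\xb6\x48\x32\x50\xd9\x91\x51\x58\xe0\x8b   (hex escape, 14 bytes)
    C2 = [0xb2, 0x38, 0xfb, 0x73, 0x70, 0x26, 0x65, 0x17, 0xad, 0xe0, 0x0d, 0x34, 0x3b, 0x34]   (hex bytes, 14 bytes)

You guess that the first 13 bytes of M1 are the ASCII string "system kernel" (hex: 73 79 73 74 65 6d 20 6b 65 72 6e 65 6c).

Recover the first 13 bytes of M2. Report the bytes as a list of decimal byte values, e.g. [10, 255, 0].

[177, 54, 130, 251, 163, 3, 119, 44, 17, 3, 50, 9, 183]

First, C1 ⊕ C2 = (M1 ⊕ K) ⊕ (M2 ⊕ K) = M1 ⊕ M2, so the key drops out. Then M2 = (M1 ⊕ M2) ⊕ M1 over the first 13 bytes.
byte 0: (70 XOR b2) XOR 73 = c2 XOR 73 = b1
byte 1: (77 XOR 38) XOR 79 = 4f XOR 79 = 36
byte 2: (0a XOR fb) XOR 73 = f1 XOR 73 = 82
byte 3: (fc XOR 73) XOR 74 = 8f XOR 74 = fb
byte 4: (b6 XOR 70) XOR 65 = c6 XOR 65 = a3
byte 5: (48 XOR 26) XOR 6d = 6e XOR 6d = 03
byte 6: (32 XOR 65) XOR 20 = 57 XOR 20 = 77
byte 7: (50 XOR 17) XOR 6b = 47 XOR 6b = 2c
byte 8: (d9 XOR ad) XOR 65 = 74 XOR 65 = 11
byte 9: (91 XOR e0) XOR 72 = 71 XOR 72 = 03
byte 10: (51 XOR 0d) XOR 6e = 5c XOR 6e = 32
byte 11: (58 XOR 34) XOR 65 = 6c XOR 65 = 09
byte 12: (e0 XOR 3b) XOR 6c = db XOR 6c = b7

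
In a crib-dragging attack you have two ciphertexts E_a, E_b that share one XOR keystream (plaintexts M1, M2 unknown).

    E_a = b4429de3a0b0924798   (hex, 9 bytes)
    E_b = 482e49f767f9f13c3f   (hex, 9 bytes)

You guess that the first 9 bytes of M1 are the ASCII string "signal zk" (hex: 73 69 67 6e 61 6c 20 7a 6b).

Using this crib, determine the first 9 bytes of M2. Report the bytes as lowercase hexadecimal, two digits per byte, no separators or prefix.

First, E_a ⊕ E_b = (M1 ⊕ K) ⊕ (M2 ⊕ K) = M1 ⊕ M2, so the key drops out. Then M2 = (M1 ⊕ M2) ⊕ M1 over the first 9 bytes.
byte 0: (b4 ⊕ 48) ⊕ 73 = fc ⊕ 73 = 8f
byte 1: (42 ⊕ 2e) ⊕ 69 = 6c ⊕ 69 = 05
byte 2: (9d ⊕ 49) ⊕ 67 = d4 ⊕ 67 = b3
byte 3: (e3 ⊕ f7) ⊕ 6e = 14 ⊕ 6e = 7a
byte 4: (a0 ⊕ 67) ⊕ 61 = c7 ⊕ 61 = a6
byte 5: (b0 ⊕ f9) ⊕ 6c = 49 ⊕ 6c = 25
byte 6: (92 ⊕ f1) ⊕ 20 = 63 ⊕ 20 = 43
byte 7: (47 ⊕ 3c) ⊕ 7a = 7b ⊕ 7a = 01
byte 8: (98 ⊕ 3f) ⊕ 6b = a7 ⊕ 6b = cc

8f05b37aa6254301cc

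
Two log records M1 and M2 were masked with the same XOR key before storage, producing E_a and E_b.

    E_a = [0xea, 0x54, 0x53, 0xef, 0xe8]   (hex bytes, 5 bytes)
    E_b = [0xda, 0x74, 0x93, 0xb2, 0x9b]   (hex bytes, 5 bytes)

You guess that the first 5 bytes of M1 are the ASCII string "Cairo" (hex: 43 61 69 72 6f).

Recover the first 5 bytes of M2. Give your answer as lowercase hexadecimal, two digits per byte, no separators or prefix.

First, E_a ⊕ E_b = (M1 ⊕ K) ⊕ (M2 ⊕ K) = M1 ⊕ M2, so the key drops out. Then M2 = (M1 ⊕ M2) ⊕ M1 over the first 5 bytes.
byte 0: (ea ⊕ da) ⊕ 43 = 30 ⊕ 43 = 73
byte 1: (54 ⊕ 74) ⊕ 61 = 20 ⊕ 61 = 41
byte 2: (53 ⊕ 93) ⊕ 69 = c0 ⊕ 69 = a9
byte 3: (ef ⊕ b2) ⊕ 72 = 5d ⊕ 72 = 2f
byte 4: (e8 ⊕ 9b) ⊕ 6f = 73 ⊕ 6f = 1c

7341a92f1c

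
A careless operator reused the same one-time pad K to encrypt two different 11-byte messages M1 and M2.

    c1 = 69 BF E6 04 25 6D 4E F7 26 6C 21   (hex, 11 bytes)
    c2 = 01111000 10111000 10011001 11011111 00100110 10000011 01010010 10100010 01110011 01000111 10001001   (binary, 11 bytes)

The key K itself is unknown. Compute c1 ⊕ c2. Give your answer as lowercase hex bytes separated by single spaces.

11 07 7f db 03 ee 1c 55 55 2b a8

c1 ⊕ c2 = (M1 ⊕ K) ⊕ (M2 ⊕ K) = M1 ⊕ M2 — the shared key cancels under XOR.
byte 0: 01101001 xor 01111000 = 00010001
byte 1: 10111111 xor 10111000 = 00000111
byte 2: 11100110 xor 10011001 = 01111111
byte 3: 00000100 xor 11011111 = 11011011
byte 4: 00100101 xor 00100110 = 00000011
byte 5: 01101101 xor 10000011 = 11101110
byte 6: 01001110 xor 01010010 = 00011100
byte 7: 11110111 xor 10100010 = 01010101
byte 8: 00100110 xor 01110011 = 01010101
byte 9: 01101100 xor 01000111 = 00101011
byte 10: 00100001 xor 10001001 = 10101000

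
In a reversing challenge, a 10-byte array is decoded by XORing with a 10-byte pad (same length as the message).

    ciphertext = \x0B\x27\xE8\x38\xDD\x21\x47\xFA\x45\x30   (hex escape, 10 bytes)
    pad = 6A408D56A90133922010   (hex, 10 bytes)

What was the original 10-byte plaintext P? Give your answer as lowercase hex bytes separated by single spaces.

61 67 65 6e 74 20 74 68 65 20

XOR is its own inverse, so applying the key byte-wise gives the result directly.
0b ^ 6a = 61
27 ^ 40 = 67
e8 ^ 8d = 65
38 ^ 56 = 6e
dd ^ a9 = 74
21 ^ 01 = 20
47 ^ 33 = 74
fa ^ 92 = 68
45 ^ 20 = 65
30 ^ 10 = 20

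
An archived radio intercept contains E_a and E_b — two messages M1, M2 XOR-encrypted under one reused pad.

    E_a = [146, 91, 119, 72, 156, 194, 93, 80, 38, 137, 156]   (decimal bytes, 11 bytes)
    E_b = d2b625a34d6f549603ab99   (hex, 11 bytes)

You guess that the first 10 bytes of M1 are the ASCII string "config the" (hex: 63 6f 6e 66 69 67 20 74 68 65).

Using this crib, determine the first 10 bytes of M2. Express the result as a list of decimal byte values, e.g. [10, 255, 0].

[35, 130, 60, 141, 184, 202, 41, 178, 77, 71]

First, E_a ⊕ E_b = (M1 ⊕ K) ⊕ (M2 ⊕ K) = M1 ⊕ M2, so the key drops out. Then M2 = (M1 ⊕ M2) ⊕ M1 over the first 10 bytes.
byte 0: (92 ^ d2) ^ 63 = 40 ^ 63 = 23
byte 1: (5b ^ b6) ^ 6f = ed ^ 6f = 82
byte 2: (77 ^ 25) ^ 6e = 52 ^ 6e = 3c
byte 3: (48 ^ a3) ^ 66 = eb ^ 66 = 8d
byte 4: (9c ^ 4d) ^ 69 = d1 ^ 69 = b8
byte 5: (c2 ^ 6f) ^ 67 = ad ^ 67 = ca
byte 6: (5d ^ 54) ^ 20 = 09 ^ 20 = 29
byte 7: (50 ^ 96) ^ 74 = c6 ^ 74 = b2
byte 8: (26 ^ 03) ^ 68 = 25 ^ 68 = 4d
byte 9: (89 ^ ab) ^ 65 = 22 ^ 65 = 47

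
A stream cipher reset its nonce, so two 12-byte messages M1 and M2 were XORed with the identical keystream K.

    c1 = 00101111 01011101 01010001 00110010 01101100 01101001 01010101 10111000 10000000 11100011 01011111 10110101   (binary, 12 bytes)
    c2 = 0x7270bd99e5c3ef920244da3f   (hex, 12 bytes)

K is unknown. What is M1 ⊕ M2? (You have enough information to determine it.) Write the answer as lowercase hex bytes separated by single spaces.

c1 ⊕ c2 = (M1 ⊕ K) ⊕ (M2 ⊕ K) = M1 ⊕ M2 — the shared key cancels under XOR.
2f ⊕ 72 = 5d
5d ⊕ 70 = 2d
51 ⊕ bd = ec
32 ⊕ 99 = ab
6c ⊕ e5 = 89
69 ⊕ c3 = aa
55 ⊕ ef = ba
b8 ⊕ 92 = 2a
80 ⊕ 02 = 82
e3 ⊕ 44 = a7
5f ⊕ da = 85
b5 ⊕ 3f = 8a

5d 2d ec ab 89 aa ba 2a 82 a7 85 8a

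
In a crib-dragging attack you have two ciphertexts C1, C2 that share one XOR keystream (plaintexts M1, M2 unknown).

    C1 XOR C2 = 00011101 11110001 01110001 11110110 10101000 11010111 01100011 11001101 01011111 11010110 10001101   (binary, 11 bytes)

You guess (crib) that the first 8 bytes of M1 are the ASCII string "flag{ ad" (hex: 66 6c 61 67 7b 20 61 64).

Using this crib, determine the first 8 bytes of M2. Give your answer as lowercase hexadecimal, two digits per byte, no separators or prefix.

Since C1 ⊕ C2 = M1 ⊕ M2, XORing with the guessed M1 bytes yields the corresponding M2 bytes: M2 = (C1 ⊕ C2) ⊕ M1.
1d xor 66 = 7b
f1 xor 6c = 9d
71 xor 61 = 10
f6 xor 67 = 91
a8 xor 7b = d3
d7 xor 20 = f7
63 xor 61 = 02
cd xor 64 = a9

7b9d1091d3f702a9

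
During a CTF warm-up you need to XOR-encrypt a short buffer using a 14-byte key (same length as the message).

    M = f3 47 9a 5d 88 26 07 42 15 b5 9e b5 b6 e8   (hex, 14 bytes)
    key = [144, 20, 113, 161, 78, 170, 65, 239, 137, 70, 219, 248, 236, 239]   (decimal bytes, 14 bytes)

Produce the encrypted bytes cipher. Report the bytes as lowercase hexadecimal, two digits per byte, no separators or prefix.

XOR is its own inverse, so applying the key byte-wise gives the result directly.
f3 xor 90 = 63
47 xor 14 = 53
9a xor 71 = eb
5d xor a1 = fc
88 xor 4e = c6
26 xor aa = 8c
07 xor 41 = 46
42 xor ef = ad
15 xor 89 = 9c
b5 xor 46 = f3
9e xor db = 45
b5 xor f8 = 4d
b6 xor ec = 5a
e8 xor ef = 07

6353ebfcc68c46ad9cf3454d5a07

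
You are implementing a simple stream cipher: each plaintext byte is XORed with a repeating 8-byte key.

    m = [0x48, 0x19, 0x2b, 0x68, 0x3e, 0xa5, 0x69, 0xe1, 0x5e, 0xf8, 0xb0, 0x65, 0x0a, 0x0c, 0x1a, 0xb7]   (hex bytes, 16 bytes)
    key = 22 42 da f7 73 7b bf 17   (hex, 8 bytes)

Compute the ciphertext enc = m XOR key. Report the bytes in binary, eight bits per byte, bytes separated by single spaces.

The 8-byte key repeats, so the effective keystream is 22 42 da f7 73 7b bf 17 22 42 da f7 73 7b bf 17.
byte 0:  72 xor  34 = 106
byte 1:  25 xor  66 =  91
byte 2:  43 xor 218 = 241
byte 3: 104 xor 247 = 159
byte 4:  62 xor 115 =  77
byte 5: 165 xor 123 = 222
byte 6: 105 xor 191 = 214
byte 7: 225 xor  23 = 246
byte 8:  94 xor  34 = 124
byte 9: 248 xor  66 = 186
byte 10: 176 xor 218 = 106
byte 11: 101 xor 247 = 146
byte 12:  10 xor 115 = 121
byte 13:  12 xor 123 = 119
byte 14:  26 xor 191 = 165
byte 15: 183 xor  23 = 160

01101010 01011011 11110001 10011111 01001101 11011110 11010110 11110110 01111100 10111010 01101010 10010010 01111001 01110111 10100101 10100000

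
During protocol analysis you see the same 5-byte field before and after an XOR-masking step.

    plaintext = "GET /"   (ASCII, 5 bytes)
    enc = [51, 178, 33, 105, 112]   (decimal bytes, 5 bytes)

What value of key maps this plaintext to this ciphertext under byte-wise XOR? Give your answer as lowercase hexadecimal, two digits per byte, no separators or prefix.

Since enc = plaintext ⊕ key, XORing both sides with plaintext gives key = plaintext ⊕ enc.
47 ^ 33 = 74
45 ^ b2 = f7
54 ^ 21 = 75
20 ^ 69 = 49
2f ^ 70 = 5f

74f775495f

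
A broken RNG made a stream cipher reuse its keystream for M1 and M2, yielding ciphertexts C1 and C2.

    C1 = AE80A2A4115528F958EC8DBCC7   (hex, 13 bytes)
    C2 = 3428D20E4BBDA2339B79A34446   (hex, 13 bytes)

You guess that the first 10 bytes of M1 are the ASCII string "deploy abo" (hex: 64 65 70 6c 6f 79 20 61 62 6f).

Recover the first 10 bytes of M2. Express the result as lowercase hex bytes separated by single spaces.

fe cd 00 c6 35 91 aa ab a1 fa

First, C1 ⊕ C2 = (M1 ⊕ K) ⊕ (M2 ⊕ K) = M1 ⊕ M2, so the key drops out. Then M2 = (M1 ⊕ M2) ⊕ M1 over the first 10 bytes.
byte 0: (ae xor 34) xor 64 = 9a xor 64 = fe
byte 1: (80 xor 28) xor 65 = a8 xor 65 = cd
byte 2: (a2 xor d2) xor 70 = 70 xor 70 = 00
byte 3: (a4 xor 0e) xor 6c = aa xor 6c = c6
byte 4: (11 xor 4b) xor 6f = 5a xor 6f = 35
byte 5: (55 xor bd) xor 79 = e8 xor 79 = 91
byte 6: (28 xor a2) xor 20 = 8a xor 20 = aa
byte 7: (f9 xor 33) xor 61 = ca xor 61 = ab
byte 8: (58 xor 9b) xor 62 = c3 xor 62 = a1
byte 9: (ec xor 79) xor 6f = 95 xor 6f = fa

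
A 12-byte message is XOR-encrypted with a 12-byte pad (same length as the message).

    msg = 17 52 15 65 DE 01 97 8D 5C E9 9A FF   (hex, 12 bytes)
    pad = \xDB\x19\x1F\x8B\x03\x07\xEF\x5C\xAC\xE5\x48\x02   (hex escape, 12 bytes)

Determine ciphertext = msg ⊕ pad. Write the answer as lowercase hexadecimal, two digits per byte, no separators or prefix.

XOR is its own inverse, so applying the key byte-wise gives the result directly.
17 ^ db = cc
52 ^ 19 = 4b
15 ^ 1f = 0a
65 ^ 8b = ee
de ^ 03 = dd
01 ^ 07 = 06
97 ^ ef = 78
8d ^ 5c = d1
5c ^ ac = f0
e9 ^ e5 = 0c
9a ^ 48 = d2
ff ^ 02 = fd

cc4b0aeedd0678d1f00cd2fd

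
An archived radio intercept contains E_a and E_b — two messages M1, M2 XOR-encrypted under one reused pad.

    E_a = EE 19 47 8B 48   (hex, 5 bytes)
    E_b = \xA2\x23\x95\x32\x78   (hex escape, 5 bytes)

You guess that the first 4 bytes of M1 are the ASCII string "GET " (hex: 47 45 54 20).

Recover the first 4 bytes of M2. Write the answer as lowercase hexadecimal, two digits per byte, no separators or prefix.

0b7f8699

First, E_a ⊕ E_b = (M1 ⊕ K) ⊕ (M2 ⊕ K) = M1 ⊕ M2, so the key drops out. Then M2 = (M1 ⊕ M2) ⊕ M1 over the first 4 bytes.
byte 0: (ee ⊕ a2) ⊕ 47 = 4c ⊕ 47 = 0b
byte 1: (19 ⊕ 23) ⊕ 45 = 3a ⊕ 45 = 7f
byte 2: (47 ⊕ 95) ⊕ 54 = d2 ⊕ 54 = 86
byte 3: (8b ⊕ 32) ⊕ 20 = b9 ⊕ 20 = 99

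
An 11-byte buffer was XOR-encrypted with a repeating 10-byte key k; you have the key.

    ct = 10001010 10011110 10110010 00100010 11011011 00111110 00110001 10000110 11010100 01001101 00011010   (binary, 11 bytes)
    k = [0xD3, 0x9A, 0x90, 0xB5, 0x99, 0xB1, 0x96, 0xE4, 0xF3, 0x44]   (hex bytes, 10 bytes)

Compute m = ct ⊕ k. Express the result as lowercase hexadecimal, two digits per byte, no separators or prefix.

The 10-byte key repeats, so the effective keystream is d3 9a 90 b5 99 b1 96 e4 f3 44 d3.
byte 0: 8a xor d3 = 59
byte 1: 9e xor 9a = 04
byte 2: b2 xor 90 = 22
byte 3: 22 xor b5 = 97
byte 4: db xor 99 = 42
byte 5: 3e xor b1 = 8f
byte 6: 31 xor 96 = a7
byte 7: 86 xor e4 = 62
byte 8: d4 xor f3 = 27
byte 9: 4d xor 44 = 09
byte 10: 1a xor d3 = c9

59042297428fa7622709c9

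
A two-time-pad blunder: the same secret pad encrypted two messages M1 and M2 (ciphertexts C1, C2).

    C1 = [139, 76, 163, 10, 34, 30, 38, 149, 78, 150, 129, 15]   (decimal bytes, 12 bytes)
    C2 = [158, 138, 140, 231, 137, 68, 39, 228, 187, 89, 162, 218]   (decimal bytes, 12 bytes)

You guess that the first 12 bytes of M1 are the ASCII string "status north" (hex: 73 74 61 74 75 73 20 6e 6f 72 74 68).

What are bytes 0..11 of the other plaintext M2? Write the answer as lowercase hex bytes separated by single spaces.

66 b2 4e 99 de 29 21 1f 9a bd 57 bd

First, C1 ⊕ C2 = (M1 ⊕ K) ⊕ (M2 ⊕ K) = M1 ⊕ M2, so the key drops out. Then M2 = (M1 ⊕ M2) ⊕ M1 over the first 12 bytes.
byte 0: (8b ^ 9e) ^ 73 = 15 ^ 73 = 66
byte 1: (4c ^ 8a) ^ 74 = c6 ^ 74 = b2
byte 2: (a3 ^ 8c) ^ 61 = 2f ^ 61 = 4e
byte 3: (0a ^ e7) ^ 74 = ed ^ 74 = 99
byte 4: (22 ^ 89) ^ 75 = ab ^ 75 = de
byte 5: (1e ^ 44) ^ 73 = 5a ^ 73 = 29
byte 6: (26 ^ 27) ^ 20 = 01 ^ 20 = 21
byte 7: (95 ^ e4) ^ 6e = 71 ^ 6e = 1f
byte 8: (4e ^ bb) ^ 6f = f5 ^ 6f = 9a
byte 9: (96 ^ 59) ^ 72 = cf ^ 72 = bd
byte 10: (81 ^ a2) ^ 74 = 23 ^ 74 = 57
byte 11: (0f ^ da) ^ 68 = d5 ^ 68 = bd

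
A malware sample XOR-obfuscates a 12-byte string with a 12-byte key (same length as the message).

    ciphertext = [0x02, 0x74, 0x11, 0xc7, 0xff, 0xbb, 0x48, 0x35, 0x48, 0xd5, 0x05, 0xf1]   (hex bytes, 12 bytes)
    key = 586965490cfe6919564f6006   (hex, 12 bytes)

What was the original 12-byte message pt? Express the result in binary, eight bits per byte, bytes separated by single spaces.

01011010 00011101 01110100 10001110 11110011 01000101 00100001 00101100 00011110 10011010 01100101 11110111

00000010 xor 01011000 = 01011010
01110100 xor 01101001 = 00011101
00010001 xor 01100101 = 01110100
11000111 xor 01001001 = 10001110
11111111 xor 00001100 = 11110011
10111011 xor 11111110 = 01000101
01001000 xor 01101001 = 00100001
00110101 xor 00011001 = 00101100
01001000 xor 01010110 = 00011110
11010101 xor 01001111 = 10011010
00000101 xor 01100000 = 01100101
11110001 xor 00000110 = 11110111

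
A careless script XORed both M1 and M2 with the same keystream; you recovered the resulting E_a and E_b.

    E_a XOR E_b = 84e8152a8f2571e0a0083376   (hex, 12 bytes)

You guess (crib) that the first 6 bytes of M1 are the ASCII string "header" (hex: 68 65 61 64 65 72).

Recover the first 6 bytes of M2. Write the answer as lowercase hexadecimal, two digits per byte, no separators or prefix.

Since E_a ⊕ E_b = M1 ⊕ M2, XORing with the guessed M1 bytes yields the corresponding M2 bytes: M2 = (E_a ⊕ E_b) ⊕ M1.
byte 0: 132 XOR 104 = 236
byte 1: 232 XOR 101 = 141
byte 2:  21 XOR  97 = 116
byte 3:  42 XOR 100 =  78
byte 4: 143 XOR 101 = 234
byte 5:  37 XOR 114 =  87

ec8d744eea57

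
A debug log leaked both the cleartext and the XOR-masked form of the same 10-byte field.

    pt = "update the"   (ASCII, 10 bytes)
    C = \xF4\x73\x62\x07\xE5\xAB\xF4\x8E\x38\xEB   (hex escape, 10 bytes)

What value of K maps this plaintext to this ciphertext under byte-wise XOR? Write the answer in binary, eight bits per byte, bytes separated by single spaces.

Since C = pt ⊕ K, XORing both sides with pt gives K = pt ⊕ C.
01110101 XOR 11110100 = 10000001
01110000 XOR 01110011 = 00000011
01100100 XOR 01100010 = 00000110
01100001 XOR 00000111 = 01100110
01110100 XOR 11100101 = 10010001
01100101 XOR 10101011 = 11001110
00100000 XOR 11110100 = 11010100
01110100 XOR 10001110 = 11111010
01101000 XOR 00111000 = 01010000
01100101 XOR 11101011 = 10001110

10000001 00000011 00000110 01100110 10010001 11001110 11010100 11111010 01010000 10001110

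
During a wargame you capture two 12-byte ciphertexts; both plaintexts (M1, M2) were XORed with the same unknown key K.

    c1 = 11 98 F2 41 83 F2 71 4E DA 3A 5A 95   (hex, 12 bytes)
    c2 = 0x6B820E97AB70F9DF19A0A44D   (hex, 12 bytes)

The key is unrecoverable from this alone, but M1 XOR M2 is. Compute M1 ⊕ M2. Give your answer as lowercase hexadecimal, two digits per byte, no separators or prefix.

c1 ⊕ c2 = (M1 ⊕ K) ⊕ (M2 ⊕ K) = M1 ⊕ M2 — the shared key cancels under XOR.
byte 0: 11 XOR 6b = 7a
byte 1: 98 XOR 82 = 1a
byte 2: f2 XOR 0e = fc
byte 3: 41 XOR 97 = d6
byte 4: 83 XOR ab = 28
byte 5: f2 XOR 70 = 82
byte 6: 71 XOR f9 = 88
byte 7: 4e XOR df = 91
byte 8: da XOR 19 = c3
byte 9: 3a XOR a0 = 9a
byte 10: 5a XOR a4 = fe
byte 11: 95 XOR 4d = d8

7a1afcd628828891c39afed8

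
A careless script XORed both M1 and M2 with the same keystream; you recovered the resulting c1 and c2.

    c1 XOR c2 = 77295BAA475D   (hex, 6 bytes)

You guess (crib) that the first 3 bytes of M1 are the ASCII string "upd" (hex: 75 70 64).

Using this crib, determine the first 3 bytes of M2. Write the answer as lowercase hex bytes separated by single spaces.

02 59 3f

Since c1 ⊕ c2 = M1 ⊕ M2, XORing with the guessed M1 bytes yields the corresponding M2 bytes: M2 = (c1 ⊕ c2) ⊕ M1.
byte 0: 77 XOR 75 = 02
byte 1: 29 XOR 70 = 59
byte 2: 5b XOR 64 = 3f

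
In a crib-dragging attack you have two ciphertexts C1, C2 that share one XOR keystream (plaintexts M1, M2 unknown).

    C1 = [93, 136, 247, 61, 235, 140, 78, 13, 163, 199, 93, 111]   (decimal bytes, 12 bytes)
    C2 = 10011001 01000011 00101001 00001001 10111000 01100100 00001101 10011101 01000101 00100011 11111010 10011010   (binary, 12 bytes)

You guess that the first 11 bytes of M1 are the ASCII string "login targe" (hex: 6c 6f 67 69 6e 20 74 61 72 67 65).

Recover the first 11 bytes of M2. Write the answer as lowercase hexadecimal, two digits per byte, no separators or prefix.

First, C1 ⊕ C2 = (M1 ⊕ K) ⊕ (M2 ⊕ K) = M1 ⊕ M2, so the key drops out. Then M2 = (M1 ⊕ M2) ⊕ M1 over the first 11 bytes.
byte 0: (5d xor 99) xor 6c = c4 xor 6c = a8
byte 1: (88 xor 43) xor 6f = cb xor 6f = a4
byte 2: (f7 xor 29) xor 67 = de xor 67 = b9
byte 3: (3d xor 09) xor 69 = 34 xor 69 = 5d
byte 4: (eb xor b8) xor 6e = 53 xor 6e = 3d
byte 5: (8c xor 64) xor 20 = e8 xor 20 = c8
byte 6: (4e xor 0d) xor 74 = 43 xor 74 = 37
byte 7: (0d xor 9d) xor 61 = 90 xor 61 = f1
byte 8: (a3 xor 45) xor 72 = e6 xor 72 = 94
byte 9: (c7 xor 23) xor 67 = e4 xor 67 = 83
byte 10: (5d xor fa) xor 65 = a7 xor 65 = c2

a8a4b95d3dc837f19483c2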